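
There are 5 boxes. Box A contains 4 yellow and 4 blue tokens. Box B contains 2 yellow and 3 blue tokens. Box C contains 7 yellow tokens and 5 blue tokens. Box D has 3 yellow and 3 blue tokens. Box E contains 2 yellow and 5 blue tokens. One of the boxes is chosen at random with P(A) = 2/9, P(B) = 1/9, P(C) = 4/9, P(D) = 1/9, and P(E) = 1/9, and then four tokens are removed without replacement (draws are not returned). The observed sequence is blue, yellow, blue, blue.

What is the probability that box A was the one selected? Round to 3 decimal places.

0.208

For each hypothesis, P(data | H) works out to: P(data | box A) = (4/8)(4/7)(3/6)(2/5) = 0.057143; P(data | box B) = (3/5)(2/4)(2/3)(1/2) = 0.1; P(data | box C) = (5/12)(7/11)(4/10)(3/9) = 0.035354; P(data | box D) = (3/6)(3/5)(2/4)(1/3) = 0.05; P(data | box E) = (5/7)(2/6)(4/5)(3/4) = 0.14286.
Weighting by the prior gives 2/9 · 0.057143 = 0.012698, 1/9 · 0.1 = 0.011111, 4/9 · 0.035354 = 0.015713, 1/9 · 0.05 = 0.0055556, 1/9 · 0.14286 = 0.015873; with total 0.060951.
By Bayes' rule, P(box A | data) = (0.012698) / (0.060951) = 0.20834.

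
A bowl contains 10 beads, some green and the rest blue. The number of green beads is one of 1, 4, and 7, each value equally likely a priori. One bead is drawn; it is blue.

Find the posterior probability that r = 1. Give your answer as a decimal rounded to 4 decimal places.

Under each hypothesis, the probability of this draw is: P(data | r = 1) = (9/10) = 9/10; P(data | r = 4) = (6/10) = 3/5; P(data | r = 7) = (3/10) = 3/10.
The prior-weighted likelihoods are 1/3 · 9/10 = 3/10, 1/3 · 3/5 = 1/5, 1/3 · 3/10 = 1/10; with total 3/5.
Therefore the posterior P(r = 1 | data) = (3/10) / (3/5) = 1/2.

0.5000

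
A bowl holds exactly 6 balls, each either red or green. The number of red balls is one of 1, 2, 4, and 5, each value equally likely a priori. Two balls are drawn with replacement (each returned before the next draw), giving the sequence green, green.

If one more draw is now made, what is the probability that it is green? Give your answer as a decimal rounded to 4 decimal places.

0.7174

Under each hypothesis, the probability of the observed sequence is: P(data | r = 1) = (5/6)(5/6) = 25/36; P(data | r = 2) = (4/6)(4/6) = 4/9; P(data | r = 4) = (2/6)(2/6) = 1/9; P(data | r = 5) = (1/6)(1/6) = 1/36.
Multiplying each by its prior: 1/4 · 25/36 = 25/144, 1/4 · 4/9 = 1/9, 1/4 · 1/9 = 1/36, 1/4 · 1/36 = 1/144; these sum to 23/72.
Normalising, the posterior is P(r = 1 | data) = 25/46, P(r = 2 | data) = 8/23, P(r = 4 | data) = 2/23, P(r = 5 | data) = 1/46.
Averaging over the posterior, P(green next | data) = (5/6)(25/46) + (2/3)(8/23) + (1/3)(2/23) + (1/6)(1/46) = 33/46.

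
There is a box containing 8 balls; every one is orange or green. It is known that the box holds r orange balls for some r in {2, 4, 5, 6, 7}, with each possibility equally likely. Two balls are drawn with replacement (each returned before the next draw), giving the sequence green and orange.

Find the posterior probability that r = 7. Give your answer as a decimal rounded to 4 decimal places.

For each hypothesis, P(data | H) works out to: P(data | r = 2) = (6/8)(2/8) = 3/16; P(data | r = 4) = (4/8)(4/8) = 1/4; P(data | r = 5) = (3/8)(5/8) = 15/64; P(data | r = 6) = (2/8)(6/8) = 3/16; P(data | r = 7) = (1/8)(7/8) = 7/64.
The prior-weighted likelihoods are 1/5 · 3/16 = 3/80, 1/5 · 1/4 = 1/20, 1/5 · 15/64 = 3/64, 1/5 · 3/16 = 3/80, 1/5 · 7/64 = 7/320; these sum to 31/160.
Hence P(r = 7 | data) = (7/320) / (31/160) = 7/62.

0.1129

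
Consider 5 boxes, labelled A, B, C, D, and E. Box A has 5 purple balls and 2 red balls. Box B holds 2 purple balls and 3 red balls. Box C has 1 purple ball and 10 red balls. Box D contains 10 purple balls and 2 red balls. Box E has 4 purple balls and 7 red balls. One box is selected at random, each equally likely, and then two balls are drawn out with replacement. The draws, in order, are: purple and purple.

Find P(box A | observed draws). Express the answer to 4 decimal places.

For each hypothesis, P(data | H) works out to: P(data | box A) = (5/7)(5/7) = 0.5102; P(data | box B) = (2/5)(2/5) = 0.16; P(data | box C) = (1/11)(1/11) = 0.0082645; P(data | box D) = (10/12)(10/12) = 0.69444; P(data | box E) = (4/11)(4/11) = 0.13223.
Weighting by the prior gives 1/5 · 0.5102 = 0.10204, 1/5 · 0.16 = 0.032, 1/5 · 0.0082645 = 0.0016529, 1/5 · 0.69444 = 0.13889, 1/5 · 0.13223 = 0.026446; summing to 0.30103.
So P(box A | data) = (0.10204) / (0.30103) = 0.33897.

0.3390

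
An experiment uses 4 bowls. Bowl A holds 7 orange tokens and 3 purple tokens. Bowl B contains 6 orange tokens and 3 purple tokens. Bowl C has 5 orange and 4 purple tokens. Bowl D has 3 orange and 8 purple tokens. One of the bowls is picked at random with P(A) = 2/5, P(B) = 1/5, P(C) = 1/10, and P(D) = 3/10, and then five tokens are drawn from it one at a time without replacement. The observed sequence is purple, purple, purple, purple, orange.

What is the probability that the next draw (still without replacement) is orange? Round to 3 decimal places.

Under each hypothesis, the probability of the observed sequence is: P(data | bowl A) = (3/10)(2/9)(1/8)(0/7) = 0; P(data | bowl B) = (3/9)(2/8)(1/7)(0/6) = 0; P(data | bowl C) = (4/9)(3/8)(2/7)(1/6)(5/5) = 0.0079365; P(data | bowl D) = (8/11)(7/10)(6/9)(5/8)(3/7) = 0.090909.
Weighting by the prior gives 2/5 · 0 = 0, 1/5 · 0 = 0, 1/10 · 0.0079365 = 0.00079365, 3/10 · 0.090909 = 0.027273; with total 0.028066.
Normalising, the posterior is P(bowl A | data) = 0, P(bowl B | data) = 0, P(bowl C | data) = 0.028278, P(bowl D | data) = 0.97172.
Averaging over the posterior, P(orange next | data) = (1)(0.028278) + (1/3)(0.97172) = 0.35219.

0.352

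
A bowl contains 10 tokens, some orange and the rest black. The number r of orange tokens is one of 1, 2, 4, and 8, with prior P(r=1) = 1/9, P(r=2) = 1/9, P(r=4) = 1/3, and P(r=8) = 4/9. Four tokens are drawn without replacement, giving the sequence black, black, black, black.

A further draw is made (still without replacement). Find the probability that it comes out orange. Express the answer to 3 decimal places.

0.308

Under each hypothesis, the probability of the observed sequence is: P(data | r = 1) = (9/10)(8/9)(7/8)(6/7) = 0.6; P(data | r = 2) = (8/10)(7/9)(6/8)(5/7) = 0.33333; P(data | r = 4) = (6/10)(5/9)(4/8)(3/7) = 0.071429; P(data | r = 8) = (2/10)(1/9)(0/8) = 0.
Weighting by the prior gives 1/9 · 0.6 = 0.066667, 1/9 · 0.33333 = 0.037037, 1/3 · 0.071429 = 0.02381, 4/9 · 0 = 0; with total 0.12751.
Dividing through by the total gives posterior P(r = 1 | data) = 0.52282, P(r = 2 | data) = 0.29046, P(r = 4 | data) = 0.18672, P(r = 8 | data) = 0.
So P(orange next | data) = Σ P(orange next | H) P(H | data) = (1/6)(0.52282) + (1/3)(0.29046) + (2/3)(0.18672) = 0.30844.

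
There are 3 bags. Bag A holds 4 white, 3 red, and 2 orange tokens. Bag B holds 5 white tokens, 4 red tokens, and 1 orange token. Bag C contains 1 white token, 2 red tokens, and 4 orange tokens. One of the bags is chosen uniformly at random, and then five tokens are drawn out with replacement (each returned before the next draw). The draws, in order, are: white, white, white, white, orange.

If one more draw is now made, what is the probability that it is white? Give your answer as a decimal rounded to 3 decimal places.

For each hypothesis, P(data | H) works out to: P(data | bag A) = (4/9)(4/9)(4/9)(4/9)(2/9) = 0.0086708; P(data | bag B) = (5/10)(5/10)(5/10)(5/10)(1/10) = 0.00625; P(data | bag C) = (1/7)(1/7)(1/7)(1/7)(4/7) = 0.000238.
The prior-weighted likelihoods are 1/3 · 0.0086708 = 0.0028903, 1/3 · 0.00625 = 0.0020833, 1/3 · 0.000238 = 7.9332e-05; summing to 0.0050529.
Dividing through by the total gives posterior P(bag A | data) = 0.572, P(bag B | data) = 0.4123, P(bag C | data) = 0.0157.
The predictive probability is P(white next | data) = (4/9)(0.572) + (1/2)(0.4123) + (1/7)(0.0157) = 0.46262.

0.463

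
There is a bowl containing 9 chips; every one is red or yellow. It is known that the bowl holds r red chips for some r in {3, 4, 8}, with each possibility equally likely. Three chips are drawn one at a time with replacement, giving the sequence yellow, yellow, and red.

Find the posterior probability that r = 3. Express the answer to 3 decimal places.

0.500

Under each hypothesis, the probability of the observed sequence is: P(data | r = 3) = (6/9)(6/9)(3/9) = 0.14815; P(data | r = 4) = (5/9)(5/9)(4/9) = 0.13717; P(data | r = 8) = (1/9)(1/9)(8/9) = 0.010974.
Weighting by the prior gives 1/3 · 0.14815 = 0.049383, 1/3 · 0.13717 = 0.045725, 1/3 · 0.010974 = 0.003658; summing to 0.098765.
So P(r = 3 | data) = (0.049383) / (0.098765) = 0.5.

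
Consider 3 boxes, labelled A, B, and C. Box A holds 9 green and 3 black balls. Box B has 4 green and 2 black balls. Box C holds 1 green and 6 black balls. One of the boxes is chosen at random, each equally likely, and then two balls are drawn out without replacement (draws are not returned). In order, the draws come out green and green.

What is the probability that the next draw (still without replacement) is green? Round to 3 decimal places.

The likelihood of the observed sequence under each hypothesis: P(data | box A) = (9/12)(8/11) = 6/11; P(data | box B) = (4/6)(3/5) = 2/5; P(data | box C) = (1/7)(0/6) = 0.
The prior-weighted likelihoods are 1/3 · 6/11 = 2/11, 1/3 · 2/5 = 2/15, 1/3 · 0 = 0; summing to 52/165.
Dividing through by the total gives posterior P(box A | data) = 15/26, P(box B | data) = 11/26, P(box C | data) = 0.
So P(green next | data) = Σ P(green next | H) P(H | data) = (7/10)(15/26) + (1/2)(11/26) = 8/13.

0.615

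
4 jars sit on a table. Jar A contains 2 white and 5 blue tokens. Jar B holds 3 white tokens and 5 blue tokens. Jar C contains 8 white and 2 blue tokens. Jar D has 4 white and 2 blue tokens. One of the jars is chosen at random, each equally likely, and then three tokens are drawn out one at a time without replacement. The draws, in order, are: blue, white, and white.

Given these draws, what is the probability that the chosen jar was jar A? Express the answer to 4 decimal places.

0.0967

Under each hypothesis, the probability of the observed sequence is: P(data | jar A) = (5/7)(2/6)(1/5) = 0.047619; P(data | jar B) = (5/8)(3/7)(2/6) = 0.089286; P(data | jar C) = (2/10)(8/9)(7/8) = 0.15556; P(data | jar D) = (2/6)(4/5)(3/4) = 0.2.
The prior-weighted likelihoods are 1/4 · 0.047619 = 0.011905, 1/4 · 0.089286 = 0.022321, 1/4 · 0.15556 = 0.038889, 1/4 · 0.2 = 0.05; summing to 0.12312.
So P(jar A | data) = (0.011905) / (0.12312) = 0.096696.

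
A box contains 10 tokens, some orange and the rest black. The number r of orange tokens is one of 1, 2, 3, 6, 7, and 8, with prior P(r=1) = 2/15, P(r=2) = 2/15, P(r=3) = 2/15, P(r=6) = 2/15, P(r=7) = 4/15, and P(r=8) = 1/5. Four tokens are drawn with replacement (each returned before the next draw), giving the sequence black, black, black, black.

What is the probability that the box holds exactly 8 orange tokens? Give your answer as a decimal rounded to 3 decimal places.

0.002

The likelihood of the observed sequence under each hypothesis: P(data | r = 1) = (9/10)(9/10)(9/10)(9/10) = 0.6561; P(data | r = 2) = (8/10)(8/10)(8/10)(8/10) = 0.4096; P(data | r = 3) = (7/10)(7/10)(7/10)(7/10) = 0.2401; P(data | r = 6) = (4/10)(4/10)(4/10)(4/10) = 0.0256; P(data | r = 7) = (3/10)(3/10)(3/10)(3/10) = 0.0081; P(data | r = 8) = (2/10)(2/10)(2/10)(2/10) = 0.0016.
The prior-weighted likelihoods are 2/15 · 0.6561 = 0.08748, 2/15 · 0.4096 = 0.054613, 2/15 · 0.2401 = 0.032013, 2/15 · 0.0256 = 0.0034133, 4/15 · 0.0081 = 0.00216, 1/5 · 0.0016 = 0.00032; summing to 0.18.
Hence P(r = 8 | data) = (0.00032) / (0.18) = 0.0017778.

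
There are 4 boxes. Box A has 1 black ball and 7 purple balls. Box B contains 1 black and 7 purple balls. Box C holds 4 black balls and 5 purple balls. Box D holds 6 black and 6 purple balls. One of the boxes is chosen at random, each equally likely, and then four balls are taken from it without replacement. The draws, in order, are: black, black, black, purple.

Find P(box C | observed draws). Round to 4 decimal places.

The likelihood of the observed sequence under each hypothesis: P(data | box A) = (1/8)(0/7) = 0; P(data | box B) = (1/8)(0/7) = 0; P(data | box C) = (4/9)(3/8)(2/7)(5/6) = 0.039683; P(data | box D) = (6/12)(5/11)(4/10)(6/9) = 0.060606.
Multiplying each by its prior: 1/4 · 0 = 0, 1/4 · 0 = 0, 1/4 · 0.039683 = 0.0099206, 1/4 · 0.060606 = 0.015152; these sum to 0.025072.
So P(box C | data) = (0.0099206) / (0.025072) = 0.39568.

0.3957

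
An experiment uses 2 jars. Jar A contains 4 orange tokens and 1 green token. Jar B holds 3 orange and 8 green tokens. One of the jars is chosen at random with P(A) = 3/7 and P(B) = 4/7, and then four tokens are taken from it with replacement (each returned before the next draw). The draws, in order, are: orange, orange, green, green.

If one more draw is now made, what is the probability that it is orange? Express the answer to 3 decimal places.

Under each hypothesis, the probability of the observed sequence is: P(data | jar A) = (4/5)(4/5)(1/5)(1/5) = 0.0256; P(data | jar B) = (3/11)(3/11)(8/11)(8/11) = 0.039342.
Multiplying each by its prior: 3/7 · 0.0256 = 0.010971, 4/7 · 0.039342 = 0.022481; summing to 0.033452.
Dividing through by the total gives posterior P(jar A | data) = 0.32797, P(jar B | data) = 0.67203.
The predictive probability is P(orange next | data) = (4/5)(0.32797) + (3/11)(0.67203) = 0.44566.

0.446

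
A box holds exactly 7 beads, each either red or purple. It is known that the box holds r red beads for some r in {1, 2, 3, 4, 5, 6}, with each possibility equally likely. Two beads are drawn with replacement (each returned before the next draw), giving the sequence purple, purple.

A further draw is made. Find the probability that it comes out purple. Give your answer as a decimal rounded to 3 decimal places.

The likelihood of the observed sequence under each hypothesis: P(data | r = 1) = (6/7)(6/7) = 36/49; P(data | r = 2) = (5/7)(5/7) = 25/49; P(data | r = 3) = (4/7)(4/7) = 16/49; P(data | r = 4) = (3/7)(3/7) = 9/49; P(data | r = 5) = (2/7)(2/7) = 4/49; P(data | r = 6) = (1/7)(1/7) = 1/49.
The prior-weighted likelihoods are 1/6 · 36/49 = 6/49, 1/6 · 25/49 = 25/294, 1/6 · 16/49 = 8/147, 1/6 · 9/49 = 3/98, 1/6 · 4/49 = 2/147, 1/6 · 1/49 = 1/294; these sum to 13/42.
Dividing through by the total gives posterior P(r = 1 | data) = 36/91, P(r = 2 | data) = 25/91, P(r = 3 | data) = 16/91, P(r = 4 | data) = 9/91, P(r = 5 | data) = 4/91, P(r = 6 | data) = 1/91.
The predictive probability is P(purple next | data) = (6/7)(36/91) + (5/7)(25/91) + (4/7)(16/91) + (3/7)(9/91) + (2/7)(4/91) + (1/7)(1/91) = 9/13.

0.692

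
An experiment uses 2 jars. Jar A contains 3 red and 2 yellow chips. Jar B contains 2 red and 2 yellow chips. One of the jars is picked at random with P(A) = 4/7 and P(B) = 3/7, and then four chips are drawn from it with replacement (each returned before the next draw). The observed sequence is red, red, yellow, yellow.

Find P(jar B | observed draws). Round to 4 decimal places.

0.4487

Compute the likelihood of the observed sequence for each case: P(data | jar A) = (3/5)(3/5)(2/5)(2/5) = 0.0576; P(data | jar B) = (2/4)(2/4)(2/4)(2/4) = 0.0625.
Multiplying each by its prior: 4/7 · 0.0576 = 0.032914, 3/7 · 0.0625 = 0.026786; these sum to 0.0597.
By Bayes' rule, P(jar B | data) = (0.026786) / (0.0597) = 0.44867.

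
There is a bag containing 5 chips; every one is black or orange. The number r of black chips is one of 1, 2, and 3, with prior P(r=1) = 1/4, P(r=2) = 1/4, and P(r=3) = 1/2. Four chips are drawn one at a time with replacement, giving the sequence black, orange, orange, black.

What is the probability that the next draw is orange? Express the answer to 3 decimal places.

Compute the likelihood of the observed sequence for each case: P(data | r = 1) = (1/5)(4/5)(4/5)(1/5) = 16/625; P(data | r = 2) = (2/5)(3/5)(3/5)(2/5) = 36/625; P(data | r = 3) = (3/5)(2/5)(2/5)(3/5) = 36/625.
Multiplying each by its prior: 1/4 · 16/625 = 4/625, 1/4 · 36/625 = 9/625, 1/2 · 36/625 = 18/625; these sum to 31/625.
Normalising, the posterior is P(r = 1 | data) = 4/31, P(r = 2 | data) = 9/31, P(r = 3 | data) = 18/31.
The predictive probability is P(orange next | data) = (4/5)(4/31) + (3/5)(9/31) + (2/5)(18/31) = 79/155.

0.510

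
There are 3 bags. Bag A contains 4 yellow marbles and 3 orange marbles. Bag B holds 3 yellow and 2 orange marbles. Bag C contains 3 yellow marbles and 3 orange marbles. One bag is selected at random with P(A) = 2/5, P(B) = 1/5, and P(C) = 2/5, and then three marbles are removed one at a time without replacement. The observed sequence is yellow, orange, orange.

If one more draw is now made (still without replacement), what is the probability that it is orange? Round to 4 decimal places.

Compute the likelihood of the observed sequence for each case: P(data | bag A) = (4/7)(3/6)(2/5) = 4/35; P(data | bag B) = (3/5)(2/4)(1/3) = 1/10; P(data | bag C) = (3/6)(3/5)(2/4) = 3/20.
The prior-weighted likelihoods are 2/5 · 4/35 = 8/175, 1/5 · 1/10 = 1/50, 2/5 · 3/20 = 3/50; with total 22/175.
Dividing through by the total gives posterior P(bag A | data) = 4/11, P(bag B | data) = 7/44, P(bag C | data) = 21/44.
So P(orange next | data) = Σ P(orange next | H) P(H | data) = (1/4)(4/11) + (0)(7/44) + (1/3)(21/44) = 1/4.

0.2500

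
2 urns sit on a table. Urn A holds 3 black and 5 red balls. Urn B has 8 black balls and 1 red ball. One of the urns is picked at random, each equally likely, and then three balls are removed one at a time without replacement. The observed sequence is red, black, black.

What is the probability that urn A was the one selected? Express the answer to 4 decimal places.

0.4455

Under each hypothesis, the probability of the observed sequence is: P(data | urn A) = (5/8)(3/7)(2/6) = 0.089286; P(data | urn B) = (1/9)(8/8)(7/7) = 0.11111.
The prior-weighted likelihoods are 1/2 · 0.089286 = 0.044643, 1/2 · 0.11111 = 0.055556; summing to 0.1002.
Therefore the posterior P(urn A | data) = (0.044643) / (0.1002) = 0.44554.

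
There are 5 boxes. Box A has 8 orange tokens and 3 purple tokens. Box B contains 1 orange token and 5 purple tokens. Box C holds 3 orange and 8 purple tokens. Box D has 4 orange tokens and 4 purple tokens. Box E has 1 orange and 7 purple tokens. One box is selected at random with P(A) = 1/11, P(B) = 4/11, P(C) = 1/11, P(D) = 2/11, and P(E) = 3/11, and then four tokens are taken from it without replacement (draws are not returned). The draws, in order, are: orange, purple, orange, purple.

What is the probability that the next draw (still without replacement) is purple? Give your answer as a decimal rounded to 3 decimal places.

0.500

For each hypothesis, P(data | H) works out to: P(data | box A) = (8/11)(3/10)(7/9)(2/8) = 0.042424; P(data | box B) = (1/6)(5/5)(0/4) = 0; P(data | box C) = (3/11)(8/10)(2/9)(7/8) = 0.042424; P(data | box D) = (4/8)(4/7)(3/6)(3/5) = 0.085714; P(data | box E) = (1/8)(7/7)(0/6) = 0.
The prior-weighted likelihoods are 1/11 · 0.042424 = 0.0038567, 4/11 · 0 = 0, 1/11 · 0.042424 = 0.0038567, 2/11 · 0.085714 = 0.015584, 3/11 · 0 = 0; with total 0.023298.
The posterior is then P(box A | data) = 0.16554, P(box B | data) = 0, P(box C | data) = 0.16554, P(box D | data) = 0.66892, P(box E | data) = 0.
Averaging over the posterior, P(purple next | data) = (1/7)(0.16554) + (6/7)(0.16554) + (1/2)(0.66892) = 0.5.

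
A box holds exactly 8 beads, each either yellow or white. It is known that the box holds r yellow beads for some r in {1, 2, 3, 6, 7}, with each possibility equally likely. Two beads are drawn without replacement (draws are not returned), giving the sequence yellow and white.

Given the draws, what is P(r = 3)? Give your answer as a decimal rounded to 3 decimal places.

The likelihood of the observed sequence under each hypothesis: P(data | r = 1) = (1/8)(7/7) = 1/8; P(data | r = 2) = (2/8)(6/7) = 3/14; P(data | r = 3) = (3/8)(5/7) = 15/56; P(data | r = 6) = (6/8)(2/7) = 3/14; P(data | r = 7) = (7/8)(1/7) = 1/8.
The prior-weighted likelihoods are 1/5 · 1/8 = 1/40, 1/5 · 3/14 = 3/70, 1/5 · 15/56 = 3/56, 1/5 · 3/14 = 3/70, 1/5 · 1/8 = 1/40; these sum to 53/280.
So P(r = 3 | data) = (3/56) / (53/280) = 15/53.

0.283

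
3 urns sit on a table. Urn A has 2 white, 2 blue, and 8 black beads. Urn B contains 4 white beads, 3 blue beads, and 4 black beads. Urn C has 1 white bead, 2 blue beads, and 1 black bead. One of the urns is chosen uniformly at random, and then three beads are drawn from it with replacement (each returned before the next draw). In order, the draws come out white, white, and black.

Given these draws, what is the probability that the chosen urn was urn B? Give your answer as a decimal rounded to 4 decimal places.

0.5848

Compute the likelihood of the observed sequence for each case: P(data | urn A) = (2/12)(2/12)(8/12) = 0.018519; P(data | urn B) = (4/11)(4/11)(4/11) = 0.048084; P(data | urn C) = (1/4)(1/4)(1/4) = 0.015625.
The prior-weighted likelihoods are 1/3 · 0.018519 = 0.0061728, 1/3 · 0.048084 = 0.016028, 1/3 · 0.015625 = 0.0052083; summing to 0.027409.
Therefore the posterior P(urn B | data) = (0.016028) / (0.027409) = 0.58477.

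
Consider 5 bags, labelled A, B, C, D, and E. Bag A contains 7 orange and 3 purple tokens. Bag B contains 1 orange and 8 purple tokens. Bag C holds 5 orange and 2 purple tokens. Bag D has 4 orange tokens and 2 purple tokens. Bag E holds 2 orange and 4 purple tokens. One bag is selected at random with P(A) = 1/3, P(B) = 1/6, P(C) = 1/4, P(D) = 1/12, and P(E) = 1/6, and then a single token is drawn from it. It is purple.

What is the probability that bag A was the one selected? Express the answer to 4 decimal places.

0.2181

For each hypothesis, P(data | H) works out to: P(data | bag A) = (3/10) = 0.3; P(data | bag B) = (8/9) = 0.88889; P(data | bag C) = (2/7) = 0.28571; P(data | bag D) = (2/6) = 0.33333; P(data | bag E) = (4/6) = 0.66667.
The prior-weighted likelihoods are 1/3 · 0.3 = 0.1, 1/6 · 0.88889 = 0.14815, 1/4 · 0.28571 = 0.071429, 1/12 · 0.33333 = 0.027778, 1/6 · 0.66667 = 0.11111; these sum to 0.45847.
So P(bag A | data) = (0.1) / (0.45847) = 0.21812.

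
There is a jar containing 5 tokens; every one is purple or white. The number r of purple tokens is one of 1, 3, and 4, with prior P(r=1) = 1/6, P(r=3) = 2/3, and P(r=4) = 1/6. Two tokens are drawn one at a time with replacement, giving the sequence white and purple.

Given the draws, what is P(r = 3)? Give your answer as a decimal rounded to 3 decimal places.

0.750

The likelihood of the observed sequence under each hypothesis: P(data | r = 1) = (4/5)(1/5) = 4/25; P(data | r = 3) = (2/5)(3/5) = 6/25; P(data | r = 4) = (1/5)(4/5) = 4/25.
Multiplying each by its prior: 1/6 · 4/25 = 2/75, 2/3 · 6/25 = 4/25, 1/6 · 4/25 = 2/75; these sum to 16/75.
So P(r = 3 | data) = (4/25) / (16/75) = 3/4.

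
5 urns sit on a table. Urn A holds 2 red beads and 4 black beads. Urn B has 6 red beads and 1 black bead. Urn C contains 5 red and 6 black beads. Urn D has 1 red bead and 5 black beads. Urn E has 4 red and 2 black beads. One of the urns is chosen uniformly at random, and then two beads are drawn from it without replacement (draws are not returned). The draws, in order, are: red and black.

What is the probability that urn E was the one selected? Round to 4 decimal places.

0.2390

For each hypothesis, P(data | H) works out to: P(data | urn A) = (2/6)(4/5) = 0.26667; P(data | urn B) = (6/7)(1/6) = 0.14286; P(data | urn C) = (5/11)(6/10) = 0.27273; P(data | urn D) = (1/6)(5/5) = 0.16667; P(data | urn E) = (4/6)(2/5) = 0.26667.
Multiplying each by its prior: 1/5 · 0.26667 = 0.053333, 1/5 · 0.14286 = 0.028571, 1/5 · 0.27273 = 0.054545, 1/5 · 0.16667 = 0.033333, 1/5 · 0.26667 = 0.053333; with total 0.22312.
Therefore the posterior P(urn E | data) = (0.053333) / (0.22312) = 0.23904.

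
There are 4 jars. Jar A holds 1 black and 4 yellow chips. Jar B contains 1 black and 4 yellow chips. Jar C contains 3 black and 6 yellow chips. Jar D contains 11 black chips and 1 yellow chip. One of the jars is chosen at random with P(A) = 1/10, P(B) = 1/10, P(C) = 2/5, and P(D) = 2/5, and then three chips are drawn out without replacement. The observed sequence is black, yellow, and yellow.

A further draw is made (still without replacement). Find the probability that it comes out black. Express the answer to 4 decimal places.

0.2137

Under each hypothesis, the probability of the observed sequence is: P(data | jar A) = (1/5)(4/4)(3/3) = 1/5; P(data | jar B) = (1/5)(4/4)(3/3) = 1/5; P(data | jar C) = (3/9)(6/8)(5/7) = 5/28; P(data | jar D) = (11/12)(1/11)(0/10) = 0.
Multiplying each by its prior: 1/10 · 1/5 = 1/50, 1/10 · 1/5 = 1/50, 2/5 · 5/28 = 1/14, 2/5 · 0 = 0; summing to 39/350.
Dividing through by the total gives posterior P(jar A | data) = 7/39, P(jar B | data) = 7/39, P(jar C | data) = 25/39, P(jar D | data) = 0.
Averaging over the posterior, P(black next | data) = (0)(7/39) + (0)(7/39) + (1/3)(25/39) = 25/117.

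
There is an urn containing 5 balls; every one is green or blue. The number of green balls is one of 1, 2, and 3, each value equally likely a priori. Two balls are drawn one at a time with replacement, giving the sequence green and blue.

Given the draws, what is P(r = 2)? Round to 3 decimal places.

0.375

For each hypothesis, P(data | H) works out to: P(data | r = 1) = (1/5)(4/5) = 4/25; P(data | r = 2) = (2/5)(3/5) = 6/25; P(data | r = 3) = (3/5)(2/5) = 6/25.
Weighting by the prior gives 1/3 · 4/25 = 4/75, 1/3 · 6/25 = 2/25, 1/3 · 6/25 = 2/25; summing to 16/75.
So P(r = 2 | data) = (2/25) / (16/75) = 3/8.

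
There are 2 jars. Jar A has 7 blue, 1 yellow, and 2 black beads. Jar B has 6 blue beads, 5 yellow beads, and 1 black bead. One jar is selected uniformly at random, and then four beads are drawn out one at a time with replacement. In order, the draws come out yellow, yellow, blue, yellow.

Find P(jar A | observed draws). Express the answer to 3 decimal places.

For each hypothesis, P(data | H) works out to: P(data | jar A) = (1/10)(1/10)(7/10)(1/10) = 0.0007; P(data | jar B) = (5/12)(5/12)(6/12)(5/12) = 0.036169.
Multiplying each by its prior: 1/2 · 0.0007 = 0.00035, 1/2 · 0.036169 = 0.018084; these sum to 0.018434.
By Bayes' rule, P(jar A | data) = (0.00035) / (0.018434) = 0.018986.

0.019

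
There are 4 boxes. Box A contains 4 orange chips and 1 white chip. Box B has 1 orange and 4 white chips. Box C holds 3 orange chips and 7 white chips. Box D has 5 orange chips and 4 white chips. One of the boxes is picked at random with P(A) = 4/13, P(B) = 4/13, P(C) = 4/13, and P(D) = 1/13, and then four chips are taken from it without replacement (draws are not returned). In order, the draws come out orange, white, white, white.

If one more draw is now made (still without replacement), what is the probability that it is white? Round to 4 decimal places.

0.8519

Under each hypothesis, the probability of the observed sequence is: P(data | box A) = (4/5)(1/4)(0/3) = 0; P(data | box B) = (1/5)(4/4)(3/3)(2/2) = 0.2; P(data | box C) = (3/10)(7/9)(6/8)(5/7) = 0.125; P(data | box D) = (5/9)(4/8)(3/7)(2/6) = 0.039683.
Weighting by the prior gives 4/13 · 0 = 0, 4/13 · 0.2 = 0.061538, 4/13 · 0.125 = 0.038462, 1/13 · 0.039683 = 0.0030525; with total 0.10305.
Normalising, the posterior is P(box A | data) = 0, P(box B | data) = 0.59716, P(box C | data) = 0.37322, P(box D | data) = 0.029621.
So P(white next | data) = Σ P(white next | H) P(H | data) = (1)(0.59716) + (2/3)(0.37322) + (1/5)(0.029621) = 0.8519.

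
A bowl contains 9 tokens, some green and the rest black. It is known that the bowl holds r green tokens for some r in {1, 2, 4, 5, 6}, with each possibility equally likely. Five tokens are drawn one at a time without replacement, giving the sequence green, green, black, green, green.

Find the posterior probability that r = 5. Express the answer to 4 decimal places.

0.2857

The likelihood of the observed sequence under each hypothesis: P(data | r = 1) = (1/9)(0/8) = 0; P(data | r = 2) = (2/9)(1/8)(7/7)(0/6) = 0; P(data | r = 4) = (4/9)(3/8)(5/7)(2/6)(1/5) = 1/126; P(data | r = 5) = (5/9)(4/8)(4/7)(3/6)(2/5) = 2/63; P(data | r = 6) = (6/9)(5/8)(3/7)(4/6)(3/5) = 1/14.
Multiplying each by its prior: 1/5 · 0 = 0, 1/5 · 0 = 0, 1/5 · 1/126 = 1/630, 1/5 · 2/63 = 2/315, 1/5 · 1/14 = 1/70; with total 1/45.
Therefore the posterior P(r = 5 | data) = (2/315) / (1/45) = 2/7.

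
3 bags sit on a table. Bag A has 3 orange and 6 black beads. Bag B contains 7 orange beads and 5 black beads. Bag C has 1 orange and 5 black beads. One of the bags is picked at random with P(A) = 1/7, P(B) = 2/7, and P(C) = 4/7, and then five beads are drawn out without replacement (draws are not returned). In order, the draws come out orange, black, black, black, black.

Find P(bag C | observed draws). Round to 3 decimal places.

For each hypothesis, P(data | H) works out to: P(data | bag A) = (3/9)(6/8)(5/7)(4/6)(3/5) = 0.071429; P(data | bag B) = (7/12)(5/11)(4/10)(3/9)(2/8) = 0.0088384; P(data | bag C) = (1/6)(5/5)(4/4)(3/3)(2/2) = 0.16667.
Weighting by the prior gives 1/7 · 0.071429 = 0.010204, 2/7 · 0.0088384 = 0.0025253, 4/7 · 0.16667 = 0.095238; with total 0.10797.
Therefore the posterior P(bag C | data) = (0.095238) / (0.10797) = 0.8821.

0.882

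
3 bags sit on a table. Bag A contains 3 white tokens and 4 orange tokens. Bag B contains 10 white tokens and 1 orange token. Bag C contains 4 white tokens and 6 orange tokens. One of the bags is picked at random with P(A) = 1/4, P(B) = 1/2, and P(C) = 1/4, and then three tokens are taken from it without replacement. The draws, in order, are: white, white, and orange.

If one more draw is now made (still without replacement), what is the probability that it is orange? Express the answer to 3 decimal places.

For each hypothesis, P(data | H) works out to: P(data | bag A) = (3/7)(2/6)(4/5) = 4/35; P(data | bag B) = (10/11)(9/10)(1/9) = 1/11; P(data | bag C) = (4/10)(3/9)(6/8) = 1/10.
The prior-weighted likelihoods are 1/4 · 4/35 = 1/35, 1/2 · 1/11 = 1/22, 1/4 · 1/10 = 1/40; with total 61/616.
The posterior is then P(bag A | data) = 88/305, P(bag B | data) = 28/61, P(bag C | data) = 77/305.
The predictive probability is P(orange next | data) = (3/4)(88/305) + (0)(28/61) + (5/7)(77/305) = 121/305.

0.397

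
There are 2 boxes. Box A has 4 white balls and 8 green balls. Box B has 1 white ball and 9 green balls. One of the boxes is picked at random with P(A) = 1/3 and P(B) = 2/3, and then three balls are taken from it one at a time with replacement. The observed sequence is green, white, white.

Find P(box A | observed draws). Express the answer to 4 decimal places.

The likelihood of the observed sequence under each hypothesis: P(data | box A) = (8/12)(4/12)(4/12) = 0.074074; P(data | box B) = (9/10)(1/10)(1/10) = 0.009.
Multiplying each by its prior: 1/3 · 0.074074 = 0.024691, 2/3 · 0.009 = 0.006; summing to 0.030691.
By Bayes' rule, P(box A | data) = (0.024691) / (0.030691) = 0.80451.

0.8045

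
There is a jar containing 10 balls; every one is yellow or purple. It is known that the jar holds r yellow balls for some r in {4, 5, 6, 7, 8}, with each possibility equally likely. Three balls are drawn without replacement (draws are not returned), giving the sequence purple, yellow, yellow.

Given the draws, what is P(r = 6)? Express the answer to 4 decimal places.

For each hypothesis, P(data | H) works out to: P(data | r = 4) = (6/10)(4/9)(3/8) = 1/10; P(data | r = 5) = (5/10)(5/9)(4/8) = 5/36; P(data | r = 6) = (4/10)(6/9)(5/8) = 1/6; P(data | r = 7) = (3/10)(7/9)(6/8) = 7/40; P(data | r = 8) = (2/10)(8/9)(7/8) = 7/45.
The prior-weighted likelihoods are 1/5 · 1/10 = 1/50, 1/5 · 5/36 = 1/36, 1/5 · 1/6 = 1/30, 1/5 · 7/40 = 7/200, 1/5 · 7/45 = 7/225; summing to 53/360.
Hence P(r = 6 | data) = (1/30) / (53/360) = 12/53.

0.2264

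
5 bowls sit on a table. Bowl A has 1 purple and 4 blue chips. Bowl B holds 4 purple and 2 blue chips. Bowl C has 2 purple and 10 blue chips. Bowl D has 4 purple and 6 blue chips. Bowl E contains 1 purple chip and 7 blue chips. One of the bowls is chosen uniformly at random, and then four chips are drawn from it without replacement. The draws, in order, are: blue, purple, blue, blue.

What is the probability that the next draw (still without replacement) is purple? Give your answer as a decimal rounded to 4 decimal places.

Compute the likelihood of the observed sequence for each case: P(data | bowl A) = (4/5)(1/4)(3/3)(2/2) = 0.2; P(data | bowl B) = (2/6)(4/5)(1/4)(0/3) = 0; P(data | bowl C) = (10/12)(2/11)(9/10)(8/9) = 0.12121; P(data | bowl D) = (6/10)(4/9)(5/8)(4/7) = 0.095238; P(data | bowl E) = (7/8)(1/7)(6/6)(5/5) = 0.125.
Multiplying each by its prior: 1/5 · 0.2 = 0.04, 1/5 · 0 = 0, 1/5 · 0.12121 = 0.024242, 1/5 · 0.095238 = 0.019048, 1/5 · 0.125 = 0.025; these sum to 0.10829.
Normalising, the posterior is P(bowl A | data) = 0.36938, P(bowl B | data) = 0, P(bowl C | data) = 0.22387, P(bowl D | data) = 0.17589, P(bowl E | data) = 0.23086.
The predictive probability is P(purple next | data) = (0)(0.36938) + (1/8)(0.22387) + (1/2)(0.17589) + (0)(0.23086) = 0.11593.

0.1159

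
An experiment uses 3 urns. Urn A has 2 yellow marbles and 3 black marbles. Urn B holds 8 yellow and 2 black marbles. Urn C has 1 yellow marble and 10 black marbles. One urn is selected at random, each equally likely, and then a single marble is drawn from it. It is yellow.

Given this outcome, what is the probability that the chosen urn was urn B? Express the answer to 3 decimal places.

Compute the likelihood of this draw for each case: P(data | urn A) = (2/5) = 2/5; P(data | urn B) = (8/10) = 4/5; P(data | urn C) = (1/11) = 1/11.
The prior-weighted likelihoods are 1/3 · 2/5 = 2/15, 1/3 · 4/5 = 4/15, 1/3 · 1/11 = 1/33; summing to 71/165.
Hence P(urn B | data) = (4/15) / (71/165) = 44/71.

0.620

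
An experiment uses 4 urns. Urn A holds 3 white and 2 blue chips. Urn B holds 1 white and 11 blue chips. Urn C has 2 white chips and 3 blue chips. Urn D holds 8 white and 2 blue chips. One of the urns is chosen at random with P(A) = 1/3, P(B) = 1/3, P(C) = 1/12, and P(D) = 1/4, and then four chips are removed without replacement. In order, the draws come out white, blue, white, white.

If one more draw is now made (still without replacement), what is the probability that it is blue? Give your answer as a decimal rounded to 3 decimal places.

Under each hypothesis, the probability of the observed sequence is: P(data | urn A) = (3/5)(2/4)(2/3)(1/2) = 1/10; P(data | urn B) = (1/12)(11/11)(0/10) = 0; P(data | urn C) = (2/5)(3/4)(1/3)(0/2) = 0; P(data | urn D) = (8/10)(2/9)(7/8)(6/7) = 2/15.
Weighting by the prior gives 1/3 · 1/10 = 1/30, 1/3 · 0 = 0, 1/12 · 0 = 0, 1/4 · 2/15 = 1/30; these sum to 1/15.
Normalising, the posterior is P(urn A | data) = 1/2, P(urn B | data) = 0, P(urn C | data) = 0, P(urn D | data) = 1/2.
The predictive probability is P(blue next | data) = (1)(1/2) + (1/6)(1/2) = 7/12.

0.583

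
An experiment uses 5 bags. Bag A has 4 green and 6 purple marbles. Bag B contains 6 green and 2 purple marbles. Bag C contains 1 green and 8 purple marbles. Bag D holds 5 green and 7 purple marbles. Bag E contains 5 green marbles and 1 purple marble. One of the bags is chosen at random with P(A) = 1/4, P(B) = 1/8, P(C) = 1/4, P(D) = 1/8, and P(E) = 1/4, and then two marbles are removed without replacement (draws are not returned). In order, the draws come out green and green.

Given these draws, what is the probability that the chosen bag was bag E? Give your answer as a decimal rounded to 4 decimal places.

Under each hypothesis, the probability of the observed sequence is: P(data | bag A) = (4/10)(3/9) = 0.13333; P(data | bag B) = (6/8)(5/7) = 0.53571; P(data | bag C) = (1/9)(0/8) = 0; P(data | bag D) = (5/12)(4/11) = 0.15152; P(data | bag E) = (5/6)(4/5) = 0.66667.
The prior-weighted likelihoods are 1/4 · 0.13333 = 0.033333, 1/8 · 0.53571 = 0.066964, 1/4 · 0 = 0, 1/8 · 0.15152 = 0.018939, 1/4 · 0.66667 = 0.16667; summing to 0.2859.
By Bayes' rule, P(bag E | data) = (0.16667) / (0.2859) = 0.58295.

0.5829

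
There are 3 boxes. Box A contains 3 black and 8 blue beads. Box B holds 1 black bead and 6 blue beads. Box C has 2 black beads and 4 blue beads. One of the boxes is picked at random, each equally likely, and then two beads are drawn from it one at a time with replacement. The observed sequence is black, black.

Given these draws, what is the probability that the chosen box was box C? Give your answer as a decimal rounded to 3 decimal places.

For each hypothesis, P(data | H) works out to: P(data | box A) = (3/11)(3/11) = 0.07438; P(data | box B) = (1/7)(1/7) = 0.020408; P(data | box C) = (2/6)(2/6) = 0.11111.
Weighting by the prior gives 1/3 · 0.07438 = 0.024793, 1/3 · 0.020408 = 0.0068027, 1/3 · 0.11111 = 0.037037; with total 0.068633.
Therefore the posterior P(box C | data) = (0.037037) / (0.068633) = 0.53964.

0.540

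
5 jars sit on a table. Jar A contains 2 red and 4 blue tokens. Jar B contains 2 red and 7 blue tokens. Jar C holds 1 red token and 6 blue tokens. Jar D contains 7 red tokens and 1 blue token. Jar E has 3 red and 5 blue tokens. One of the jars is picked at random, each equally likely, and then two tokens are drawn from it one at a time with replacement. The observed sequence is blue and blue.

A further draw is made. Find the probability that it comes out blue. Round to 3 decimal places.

Under each hypothesis, the probability of the observed sequence is: P(data | jar A) = (4/6)(4/6) = 0.44444; P(data | jar B) = (7/9)(7/9) = 0.60494; P(data | jar C) = (6/7)(6/7) = 0.73469; P(data | jar D) = (1/8)(1/8) = 0.015625; P(data | jar E) = (5/8)(5/8) = 0.39062.
Weighting by the prior gives 1/5 · 0.44444 = 0.088889, 1/5 · 0.60494 = 0.12099, 1/5 · 0.73469 = 0.14694, 1/5 · 0.015625 = 0.003125, 1/5 · 0.39062 = 0.078125; these sum to 0.43807.
Normalising, the posterior is P(jar A | data) = 0.20291, P(jar B | data) = 0.27619, P(jar C | data) = 0.33543, P(jar D | data) = 0.0071336, P(jar E | data) = 0.17834.
Averaging over the posterior, P(blue next | data) = (2/3)(0.20291) + (7/9)(0.27619) + (6/7)(0.33543) + (1/8)(0.0071336) + (5/8)(0.17834) = 0.74995.

0.750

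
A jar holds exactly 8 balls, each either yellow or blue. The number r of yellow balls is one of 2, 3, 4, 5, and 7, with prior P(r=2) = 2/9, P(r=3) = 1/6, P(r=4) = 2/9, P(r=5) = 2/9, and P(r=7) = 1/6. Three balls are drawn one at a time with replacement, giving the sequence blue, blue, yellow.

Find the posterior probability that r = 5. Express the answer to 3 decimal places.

0.186

Under each hypothesis, the probability of the observed sequence is: P(data | r = 2) = (6/8)(6/8)(2/8) = 0.14062; P(data | r = 3) = (5/8)(5/8)(3/8) = 0.14648; P(data | r = 4) = (4/8)(4/8)(4/8) = 0.125; P(data | r = 5) = (3/8)(3/8)(5/8) = 0.087891; P(data | r = 7) = (1/8)(1/8)(7/8) = 0.013672.
Weighting by the prior gives 2/9 · 0.14062 = 0.03125, 1/6 · 0.14648 = 0.024414, 2/9 · 0.125 = 0.027778, 2/9 · 0.087891 = 0.019531, 1/6 · 0.013672 = 0.0022786; with total 0.10525.
Hence P(r = 5 | data) = (0.019531) / (0.10525) = 0.18557.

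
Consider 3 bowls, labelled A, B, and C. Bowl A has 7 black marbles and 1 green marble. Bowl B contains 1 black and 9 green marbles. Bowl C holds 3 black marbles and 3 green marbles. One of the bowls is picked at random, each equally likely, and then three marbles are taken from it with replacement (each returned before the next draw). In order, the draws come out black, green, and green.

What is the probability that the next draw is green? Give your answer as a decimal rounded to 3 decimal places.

For each hypothesis, P(data | H) works out to: P(data | bowl A) = (7/8)(1/8)(1/8) = 0.013672; P(data | bowl B) = (1/10)(9/10)(9/10) = 0.081; P(data | bowl C) = (3/6)(3/6)(3/6) = 0.125.
The prior-weighted likelihoods are 1/3 · 0.013672 = 0.0045573, 1/3 · 0.081 = 0.027, 1/3 · 0.125 = 0.041667; summing to 0.073224.
The posterior is then P(bowl A | data) = 0.062238, P(bowl B | data) = 0.36873, P(bowl C | data) = 0.56903.
The predictive probability is P(green next | data) = (1/8)(0.062238) + (9/10)(0.36873) + (1/2)(0.56903) = 0.62415.

0.624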